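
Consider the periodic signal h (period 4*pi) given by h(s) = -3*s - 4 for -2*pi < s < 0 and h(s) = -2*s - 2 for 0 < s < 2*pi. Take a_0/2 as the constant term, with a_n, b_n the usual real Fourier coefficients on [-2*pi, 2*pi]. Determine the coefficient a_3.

a_3 = (1/(2*pi)) ∫_{-2*pi}^{2*pi} h(s) cos(3*s/2) ds.
Split the integral at the breakpoints.
Integrating by parts (boundary term plus one more integral), an antiderivative of (-3*s - 4) cos(3*s/2) is -2*s*sin(3*s/2) - 8*sin(3*s/2)/3 - 4*cos(3*s/2)/3; evaluating from -2*pi to 0: ∫_{-2*pi}^{0} (-3*s - 4) cos(3*s/2) ds = (-4/3) - (4/3) = -8/3.
Integrating by parts (boundary term plus one more integral), an antiderivative of (-2*s - 2) cos(3*s/2) is -4*s*sin(3*s/2)/3 - 4*sin(3*s/2)/3 - 8*cos(3*s/2)/9; evaluating from 0 to 2*pi: ∫_{0}^{2*pi} (-2*s - 2) cos(3*s/2) ds = (8/9) - (-8/9) = 16/9.
Summing the pieces and multiplying by (1/(2*pi)) gives a_3 = -4/(9*pi).

-4/(9*pi)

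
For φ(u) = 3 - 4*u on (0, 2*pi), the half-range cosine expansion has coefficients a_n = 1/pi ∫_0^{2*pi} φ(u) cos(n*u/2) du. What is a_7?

a_7 = 1/pi ∫_0^{2*pi} (3 - 4*u) cos(7*u/2) du.
Integrating by parts (boundary term plus one more integral), an antiderivative of (3 - 4*u) cos(7*u/2) is -8*u*sin(7*u/2)/7 + 6*sin(7*u/2)/7 - 16*cos(7*u/2)/49; evaluating from 0 to 2*pi: ∫_{0}^{2*pi} (3 - 4*u) cos(7*u/2) du = (16/49) - (-16/49) = 32/49.
Hence a_7 = (1/pi)·(32/49) = 32/(49*pi).

32/(49*pi)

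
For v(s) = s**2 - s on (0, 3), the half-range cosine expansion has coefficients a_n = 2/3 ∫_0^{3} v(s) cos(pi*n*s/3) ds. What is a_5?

a_5 = 2/3 ∫_0^{3} (s**2 - s) cos(5*pi*s/3) ds.
Integrating by parts twice (tabular method), an antiderivative of (s**2 - s) cos(5*pi*s/3) is 3*s**2*sin(5*pi*s/3)/(5*pi) - 3*s*sin(5*pi*s/3)/(5*pi) + 18*s*cos(5*pi*s/3)/(25*pi**2) - 54*sin(5*pi*s/3)/(125*pi**3) - 9*cos(5*pi*s/3)/(25*pi**2); evaluating from 0 to 3: ∫_{0}^{3} (s**2 - s) cos(5*pi*s/3) ds = (-9/(5*pi**2)) - (-9/(25*pi**2)) = -36/(25*pi**2).
Hence a_5 = (2/3)·(-36/(25*pi**2)) = -24/(25*pi**2).

-24/(25*pi**2)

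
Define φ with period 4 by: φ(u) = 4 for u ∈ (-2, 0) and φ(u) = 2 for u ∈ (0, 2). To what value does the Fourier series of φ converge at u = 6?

u = 6 differs from u = -2 by 2 full period(s), and the series is 4-periodic.
At u = -2 the one-sided limits are φ(-2^-) = 2 and φ(-2^+) = 4.
By Dirichlet's theorem the series converges to their average, [(2) + (4)]/2 = 3.

3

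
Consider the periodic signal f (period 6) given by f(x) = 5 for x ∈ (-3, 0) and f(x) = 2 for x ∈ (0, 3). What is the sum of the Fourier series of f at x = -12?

7/2

x = -12 differs from x = 0 by -2 full period(s), and the series is 6-periodic.
At x = 0 the one-sided limits are f(0^-) = 5 and f(0^+) = 2.
By Dirichlet's theorem the series converges to their average, [(5) + (2)]/2 = 7/2.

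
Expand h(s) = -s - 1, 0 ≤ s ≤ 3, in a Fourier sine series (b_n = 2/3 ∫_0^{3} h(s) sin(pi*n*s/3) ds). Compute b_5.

b_5 = 2/3 ∫_0^{3} (-s - 1) sin(5*pi*s/3) ds.
Integrating by parts (boundary term plus one more integral), an antiderivative of (-s - 1) sin(5*pi*s/3) is 3*s*cos(5*pi*s/3)/(5*pi) - 9*sin(5*pi*s/3)/(25*pi**2) + 3*cos(5*pi*s/3)/(5*pi); evaluating from 0 to 3: ∫_{0}^{3} (-s - 1) sin(5*pi*s/3) ds = (-12/(5*pi)) - (3/(5*pi)) = -3/pi.
Hence b_5 = (2/3)·(-3/pi) = -2/pi.

-2/pi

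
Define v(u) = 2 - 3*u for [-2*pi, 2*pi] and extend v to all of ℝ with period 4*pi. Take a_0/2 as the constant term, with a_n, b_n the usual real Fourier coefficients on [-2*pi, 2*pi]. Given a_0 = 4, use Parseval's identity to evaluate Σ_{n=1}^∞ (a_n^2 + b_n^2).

Parseval: a_0^2/2 + Σ_{n≥1} (a_n^2+b_n^2) = (1/(2*pi)) ∫_{-2*pi}^{2*pi} v(u)^2 du = 8 + 24*pi**2.
Subtract a_0^2/2 = 8: Σ (a_n^2+b_n^2) = 24*pi**2.

24*pi**2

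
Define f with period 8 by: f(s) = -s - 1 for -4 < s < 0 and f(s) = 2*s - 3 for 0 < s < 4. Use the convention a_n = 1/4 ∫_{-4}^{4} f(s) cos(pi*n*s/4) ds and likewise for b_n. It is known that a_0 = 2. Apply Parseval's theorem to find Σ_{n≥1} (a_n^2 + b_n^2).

Parseval: a_0^2/2 + Σ_{n≥1} (a_n^2+b_n^2) = 1/4 ∫_{-4}^{4} f(s)^2 ds = 26/3.
Subtract a_0^2/2 = 2: Σ (a_n^2+b_n^2) = 20/3.

20/3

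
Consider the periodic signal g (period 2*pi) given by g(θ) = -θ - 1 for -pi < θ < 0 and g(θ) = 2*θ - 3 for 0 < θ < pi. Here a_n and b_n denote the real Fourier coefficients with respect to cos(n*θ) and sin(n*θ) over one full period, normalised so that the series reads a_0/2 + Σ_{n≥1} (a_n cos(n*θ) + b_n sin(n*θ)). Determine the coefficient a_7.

-6/(49*pi)

a_7 = 1/pi ∫_{-pi}^{pi} g(θ) cos(7*θ) dθ.
Split the integral at the breakpoints.
Integrating by parts (boundary term plus one more integral), an antiderivative of (-θ - 1) cos(7*θ) is -θ*sin(7*θ)/7 - sin(7*θ)/7 - cos(7*θ)/49; evaluating from -pi to 0: ∫_{-pi}^{0} (-θ - 1) cos(7*θ) dθ = (-1/49) - (1/49) = -2/49.
Integrating by parts (boundary term plus one more integral), an antiderivative of (2*θ - 3) cos(7*θ) is 2*θ*sin(7*θ)/7 - 3*sin(7*θ)/7 + 2*cos(7*θ)/49; evaluating from 0 to pi: ∫_{0}^{pi} (2*θ - 3) cos(7*θ) dθ = (-2/49) - (2/49) = -4/49.
Summing the pieces and multiplying by (1/pi) gives a_7 = -6/(49*pi).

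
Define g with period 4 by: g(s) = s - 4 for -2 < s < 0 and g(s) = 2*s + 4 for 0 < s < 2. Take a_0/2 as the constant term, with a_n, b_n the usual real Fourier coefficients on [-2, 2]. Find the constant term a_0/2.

a_0 = 1/2 ∫_{-2}^{2} g(s) ds = 1/2 · (2) = 1.
So the constant term a_0/2 = 1/2.

1/2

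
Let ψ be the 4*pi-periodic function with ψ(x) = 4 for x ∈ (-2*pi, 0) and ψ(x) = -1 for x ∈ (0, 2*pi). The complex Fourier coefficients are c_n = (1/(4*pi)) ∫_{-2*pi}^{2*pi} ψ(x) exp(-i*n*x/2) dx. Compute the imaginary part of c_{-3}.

Since ψ is real-valued, Im(c_{-3}) = -(1/(4*pi)) ∫_{-2*pi}^{2*pi} ψ(x) sin(-3*x/2) dx = b_{3}/2.
Split the integral at the breakpoints.
Directly, an antiderivative of (4) sin(-3*x/2) is 8*cos(3*x/2)/3; evaluating from -2*pi to 0: ∫_{-2*pi}^{0} (4) sin(-3*x/2) dx = (8/3) - (-8/3) = 16/3.
Directly, an antiderivative of (-1) sin(-3*x/2) is -2*cos(3*x/2)/3; evaluating from 0 to 2*pi: ∫_{0}^{2*pi} (-1) sin(-3*x/2) dx = (2/3) - (-2/3) = 4/3.
So ∫_{-2*pi}^{2*pi} ψ(x) sin(-3*x/2) dx = 20/3.
Hence Im(c_{-3}) = (-1/(4*pi))·(20/3) = -5/(3*pi).

-5/(3*pi)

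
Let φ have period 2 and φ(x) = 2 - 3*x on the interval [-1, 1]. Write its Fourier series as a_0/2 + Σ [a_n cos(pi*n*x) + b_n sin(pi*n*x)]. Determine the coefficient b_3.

-2/pi

b_3 = ∫_{-1}^{1} φ(x) sin(3*pi*x) dx.
Integrating by parts (boundary term plus one more integral), an antiderivative of (2 - 3*x) sin(3*pi*x) is x*cos(3*pi*x)/pi - sin(3*pi*x)/(3*pi**2) - 2*cos(3*pi*x)/(3*pi); evaluating from -1 to 1: ∫_{-1}^{1} (2 - 3*x) sin(3*pi*x) dx = (-1/(3*pi)) - (5/(3*pi)) = -2/pi.
Hence b_3 = -2/pi.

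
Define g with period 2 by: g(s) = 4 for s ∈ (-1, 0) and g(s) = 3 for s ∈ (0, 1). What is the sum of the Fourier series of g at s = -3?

s = -3 differs from s = 1 by -2 full period(s), and the series is 2-periodic.
At s = 1 the one-sided limits are g(1^-) = 3 and g(1^+) = 4.
By Dirichlet's theorem the series converges to their average, [(3) + (4)]/2 = 7/2.

7/2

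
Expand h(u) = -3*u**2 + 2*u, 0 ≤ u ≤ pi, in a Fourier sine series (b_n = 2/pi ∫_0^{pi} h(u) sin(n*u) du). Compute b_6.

b_6 = 2/pi ∫_0^{pi} (-3*u**2 + 2*u) sin(6*u) du.
Integrating by parts twice (tabular method), an antiderivative of (-3*u**2 + 2*u) sin(6*u) is u**2*cos(6*u)/2 - u*sin(6*u)/6 - u*cos(6*u)/3 + sin(6*u)/18 - cos(6*u)/36; evaluating from 0 to pi: ∫_{0}^{pi} (-3*u**2 + 2*u) sin(6*u) du = (-pi/3 - 1/36 + pi**2/2) - (-1/36) = pi*(-2 + 3*pi)/6.
Hence b_6 = (2/pi)·(pi*(-2 + 3*pi)/6) = -2/3 + pi.

-2/3 + pi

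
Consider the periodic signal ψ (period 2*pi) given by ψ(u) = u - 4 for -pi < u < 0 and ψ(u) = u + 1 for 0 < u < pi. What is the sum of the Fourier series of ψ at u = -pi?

u = -pi differs from u = pi by -1 full period(s), and the series is 2*pi-periodic.
At u = pi the one-sided limits are ψ(pi^-) = 1 + pi and ψ(pi^+) = -4 - pi.
By Dirichlet's theorem the series converges to their average, [(1 + pi) + (-4 - pi)]/2 = -3/2.

-3/2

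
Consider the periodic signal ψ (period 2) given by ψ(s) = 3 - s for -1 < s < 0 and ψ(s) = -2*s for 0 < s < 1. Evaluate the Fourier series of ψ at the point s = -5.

s = -5 differs from s = -1 by -2 full period(s), and the series is 2-periodic.
At s = -1 the one-sided limits are ψ(-1^-) = -2 and ψ(-1^+) = 4.
By Dirichlet's theorem the series converges to their average, [(-2) + (4)]/2 = 1.

1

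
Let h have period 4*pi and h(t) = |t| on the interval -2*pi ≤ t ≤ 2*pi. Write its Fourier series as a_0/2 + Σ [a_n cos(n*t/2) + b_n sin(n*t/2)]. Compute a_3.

-8/(9*pi)

a_3 = (1/(2*pi)) ∫_{-2*pi}^{2*pi} h(t) cos(3*t/2) dt.
h is even and cos(3*t/2) is even, so the integrand is even and a_3 = 1/pi ∫_0^{2*pi} h(t) cos(3*t/2) dt.
Integrating by parts (boundary term plus one more integral), an antiderivative of (t) cos(3*t/2) is 2*t*sin(3*t/2)/3 + 4*cos(3*t/2)/9; evaluating from 0 to 2*pi: ∫_{0}^{2*pi} (t) cos(3*t/2) dt = (-4/9) - (4/9) = -8/9.
Hence a_3 = (1/pi)·(-8/9) = -8/(9*pi).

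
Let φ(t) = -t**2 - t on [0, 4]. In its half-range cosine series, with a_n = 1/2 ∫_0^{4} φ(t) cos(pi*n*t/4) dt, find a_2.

a_2 = 1/2 ∫_0^{4} (-t**2 - t) cos(pi*t/2) dt.
Integrating by parts twice (tabular method), an antiderivative of (-t**2 - t) cos(pi*t/2) is -2*t**2*sin(pi*t/2)/pi - 2*t*sin(pi*t/2)/pi - 8*t*cos(pi*t/2)/pi**2 + 16*sin(pi*t/2)/pi**3 - 4*cos(pi*t/2)/pi**2; evaluating from 0 to 4: ∫_{0}^{4} (-t**2 - t) cos(pi*t/2) dt = (-36/pi**2) - (-4/pi**2) = -32/pi**2.
Hence a_2 = (1/2)·(-32/pi**2) = -16/pi**2.

-16/pi**2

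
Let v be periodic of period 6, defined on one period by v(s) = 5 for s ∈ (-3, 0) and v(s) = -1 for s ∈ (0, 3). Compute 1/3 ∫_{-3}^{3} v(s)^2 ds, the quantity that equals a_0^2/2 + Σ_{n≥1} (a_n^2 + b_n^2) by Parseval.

1/3 ∫_{-3}^{3} v(s)^2 ds = 1/3 · (78) = 26.

26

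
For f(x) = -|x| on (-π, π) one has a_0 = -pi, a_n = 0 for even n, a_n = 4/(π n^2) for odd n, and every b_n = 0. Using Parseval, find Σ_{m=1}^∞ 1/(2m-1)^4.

Parseval: a_0^2/2 + Σ a_n^2 = (1/π) ∫_{-π}^{π} f(x)^2 dx = 2*pi**2/3.
Subtract a_0^2/2 = pi**2/2: Σ a_n^2 = pi**2/6.
Only odd n contribute, with a_n^2 = 16/(π^2 n^4), so Σ_{m≥1} 1/(2m-1)^4 = π^2·(pi**2/6)/16 = pi**4/96.

pi**4/96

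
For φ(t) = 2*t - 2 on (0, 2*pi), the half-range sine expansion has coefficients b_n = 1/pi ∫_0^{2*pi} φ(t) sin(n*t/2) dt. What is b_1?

8 - 8/pi

b_1 = 1/pi ∫_0^{2*pi} (2*t - 2) sin(t/2) dt.
Integrating by parts (boundary term plus one more integral), an antiderivative of (2*t - 2) sin(t/2) is -4*t*cos(t/2) + 8*sin(t/2) + 4*cos(t/2); evaluating from 0 to 2*pi: ∫_{0}^{2*pi} (2*t - 2) sin(t/2) dt = (-4 + 8*pi) - (4) = -8 + 8*pi.
Hence b_1 = (1/pi)·(-8 + 8*pi) = 8 - 8/pi.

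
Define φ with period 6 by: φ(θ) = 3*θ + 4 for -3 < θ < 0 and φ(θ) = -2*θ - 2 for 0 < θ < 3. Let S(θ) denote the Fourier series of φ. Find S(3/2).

-5

φ is continuous at θ = 3/2 with value -5, so the series converges to -5 there.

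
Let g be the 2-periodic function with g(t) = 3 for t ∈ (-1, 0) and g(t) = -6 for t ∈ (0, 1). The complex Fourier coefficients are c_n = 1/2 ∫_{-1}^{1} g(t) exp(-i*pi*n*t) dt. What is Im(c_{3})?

Since g is real-valued, Im(c_{3}) = -1/2 ∫_{-1}^{1} g(t) sin(3*pi*t) dt = -b_{3}/2.
Split the integral at the breakpoints.
Directly, an antiderivative of (3) sin(3*pi*t) is -cos(3*pi*t)/pi; evaluating from -1 to 0: ∫_{-1}^{0} (3) sin(3*pi*t) dt = (-1/pi) - (1/pi) = -2/pi.
Directly, an antiderivative of (-6) sin(3*pi*t) is 2*cos(3*pi*t)/pi; evaluating from 0 to 1: ∫_{0}^{1} (-6) sin(3*pi*t) dt = (-2/pi) - (2/pi) = -4/pi.
So ∫_{-1}^{1} g(t) sin(3*pi*t) dt = -6/pi.
Hence Im(c_{3}) = (-1/2)·(-6/pi) = 3/pi.

3/pi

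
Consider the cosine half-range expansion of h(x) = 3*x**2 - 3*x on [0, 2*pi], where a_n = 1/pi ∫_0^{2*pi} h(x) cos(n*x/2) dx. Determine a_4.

3

a_4 = 1/pi ∫_0^{2*pi} (3*x**2 - 3*x) cos(2*x) dx.
Integrating by parts twice (tabular method), an antiderivative of (3*x**2 - 3*x) cos(2*x) is 3*x**2*sin(2*x)/2 - 3*x*sin(2*x)/2 + 3*x*cos(2*x)/2 - 3*sin(2*x)/4 - 3*cos(2*x)/4; evaluating from 0 to 2*pi: ∫_{0}^{2*pi} (3*x**2 - 3*x) cos(2*x) dx = (-3/4 + 3*pi) - (-3/4) = 3*pi.
Hence a_4 = (1/pi)·(3*pi) = 3.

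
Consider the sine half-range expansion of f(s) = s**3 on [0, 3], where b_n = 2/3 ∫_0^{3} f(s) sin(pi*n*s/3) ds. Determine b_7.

54*(-6 + 49*pi**2)/(343*pi**3)

b_7 = 2/3 ∫_0^{3} (s**3) sin(7*pi*s/3) ds.
Integrating by parts three times (tabular method), an antiderivative of (s**3) sin(7*pi*s/3) is -3*s**3*cos(7*pi*s/3)/(7*pi) + 27*s**2*sin(7*pi*s/3)/(49*pi**2) + 162*s*cos(7*pi*s/3)/(343*pi**3) - 486*sin(7*pi*s/3)/(2401*pi**4); evaluating from 0 to 3: ∫_{0}^{3} (s**3) sin(7*pi*s/3) ds = (81*(-6 + 49*pi**2)/(343*pi**3)) - (0) = 81*(-6 + 49*pi**2)/(343*pi**3).
Hence b_7 = (2/3)·(81*(-6 + 49*pi**2)/(343*pi**3)) = 54*(-6 + 49*pi**2)/(343*pi**3).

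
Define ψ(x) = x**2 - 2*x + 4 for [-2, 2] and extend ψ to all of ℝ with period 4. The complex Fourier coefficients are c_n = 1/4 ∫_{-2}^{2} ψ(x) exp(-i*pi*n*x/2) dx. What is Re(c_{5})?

Since ψ is real-valued, Re(c_{5}) = 1/4 ∫_{-2}^{2} ψ(x) cos(5*pi*x/2) dx = a_{5}/2.
Integrating by parts twice (tabular method), an antiderivative of (x**2 - 2*x + 4) cos(5*pi*x/2) is 2*x**2*sin(5*pi*x/2)/(5*pi) - 4*x*sin(5*pi*x/2)/(5*pi) + 8*x*cos(5*pi*x/2)/(25*pi**2) - 16*sin(5*pi*x/2)/(125*pi**3) + 8*sin(5*pi*x/2)/(5*pi) - 8*cos(5*pi*x/2)/(25*pi**2); evaluating from -2 to 2: ∫_{-2}^{2} (x**2 - 2*x + 4) cos(5*pi*x/2) dx = (-8/(25*pi**2)) - (24/(25*pi**2)) = -32/(25*pi**2).
Hence Re(c_{5}) = (1/4)·(-32/(25*pi**2)) = -8/(25*pi**2).

-8/(25*pi**2)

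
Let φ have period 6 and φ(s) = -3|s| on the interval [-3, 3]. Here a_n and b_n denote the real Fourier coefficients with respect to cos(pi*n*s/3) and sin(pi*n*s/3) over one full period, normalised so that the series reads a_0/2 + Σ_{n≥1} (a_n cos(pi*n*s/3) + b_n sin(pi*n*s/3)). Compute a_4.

0

a_4 = 1/3 ∫_{-3}^{3} φ(s) cos(4*pi*s/3) ds.
φ is even and cos(4*pi*s/3) is even, so the integrand is even and a_4 = 2/3 ∫_0^{3} φ(s) cos(4*pi*s/3) ds.
Integrating by parts (boundary term plus one more integral), an antiderivative of (-3*s) cos(4*pi*s/3) is -9*s*sin(4*pi*s/3)/(4*pi) - 27*cos(4*pi*s/3)/(16*pi**2); evaluating from 0 to 3: ∫_{0}^{3} (-3*s) cos(4*pi*s/3) ds = (-27/(16*pi**2)) - (-27/(16*pi**2)) = 0.
Hence a_4 = (2/3)·(0) = 0.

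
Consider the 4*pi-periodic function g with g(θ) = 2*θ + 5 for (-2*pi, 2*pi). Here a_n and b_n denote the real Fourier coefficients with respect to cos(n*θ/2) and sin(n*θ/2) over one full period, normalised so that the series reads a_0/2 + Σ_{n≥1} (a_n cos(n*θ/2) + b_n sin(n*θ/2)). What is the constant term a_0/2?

a_0 = (1/(2*pi)) ∫_{-2*pi}^{2*pi} g(θ) dθ = (1/(2*pi)) · (20*pi) = 10.
So the constant term a_0/2 = 5.

5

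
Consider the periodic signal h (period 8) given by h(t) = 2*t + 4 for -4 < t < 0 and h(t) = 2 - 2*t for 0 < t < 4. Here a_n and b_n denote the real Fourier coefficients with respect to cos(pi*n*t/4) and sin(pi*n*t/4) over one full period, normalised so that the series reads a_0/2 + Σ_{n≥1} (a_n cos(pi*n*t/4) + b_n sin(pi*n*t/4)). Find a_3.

32/(9*pi**2)

a_3 = 1/4 ∫_{-4}^{4} h(t) cos(3*pi*t/4) dt.
Split the integral at the breakpoints.
Integrating by parts (boundary term plus one more integral), an antiderivative of (2*t + 4) cos(3*pi*t/4) is 8*t*sin(3*pi*t/4)/(3*pi) + 16*sin(3*pi*t/4)/(3*pi) + 32*cos(3*pi*t/4)/(9*pi**2); evaluating from -4 to 0: ∫_{-4}^{0} (2*t + 4) cos(3*pi*t/4) dt = (32/(9*pi**2)) - (-32/(9*pi**2)) = 64/(9*pi**2).
Integrating by parts (boundary term plus one more integral), an antiderivative of (2 - 2*t) cos(3*pi*t/4) is -8*t*sin(3*pi*t/4)/(3*pi) + 8*sin(3*pi*t/4)/(3*pi) - 32*cos(3*pi*t/4)/(9*pi**2); evaluating from 0 to 4: ∫_{0}^{4} (2 - 2*t) cos(3*pi*t/4) dt = (32/(9*pi**2)) - (-32/(9*pi**2)) = 64/(9*pi**2).
Summing the pieces and multiplying by (1/4) gives a_3 = 32/(9*pi**2).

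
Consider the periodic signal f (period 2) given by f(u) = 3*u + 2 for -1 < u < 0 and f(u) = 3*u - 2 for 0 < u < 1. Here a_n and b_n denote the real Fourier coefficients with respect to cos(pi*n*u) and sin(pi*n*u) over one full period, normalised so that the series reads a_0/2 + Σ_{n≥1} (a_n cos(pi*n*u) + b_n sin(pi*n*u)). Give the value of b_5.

-2/(5*pi)

b_5 = ∫_{-1}^{1} f(u) sin(5*pi*u) du.
f is odd and sin(5*pi*u) is odd, so the integrand is even and b_5 = 2 ∫_0^{1} f(u) sin(5*pi*u) du.
Integrating by parts (boundary term plus one more integral), an antiderivative of (3*u - 2) sin(5*pi*u) is -3*u*cos(5*pi*u)/(5*pi) + 3*sin(5*pi*u)/(25*pi**2) + 2*cos(5*pi*u)/(5*pi); evaluating from 0 to 1: ∫_{0}^{1} (3*u - 2) sin(5*pi*u) du = (1/(5*pi)) - (2/(5*pi)) = -1/(5*pi).
Hence b_5 = 2·(-1/(5*pi)) = -2/(5*pi).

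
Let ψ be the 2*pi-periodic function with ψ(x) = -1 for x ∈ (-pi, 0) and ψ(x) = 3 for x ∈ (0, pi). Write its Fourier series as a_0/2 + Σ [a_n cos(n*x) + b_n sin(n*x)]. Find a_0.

a_0 = 1/pi ∫_{-pi}^{pi} ψ(x) dx = 1/pi · (2*pi) = 2.

2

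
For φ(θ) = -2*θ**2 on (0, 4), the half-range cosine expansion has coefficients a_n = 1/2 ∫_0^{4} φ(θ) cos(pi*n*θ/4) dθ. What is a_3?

a_3 = 1/2 ∫_0^{4} (-2*θ**2) cos(3*pi*θ/4) dθ.
Integrating by parts twice (tabular method), an antiderivative of (-2*θ**2) cos(3*pi*θ/4) is -8*θ**2*sin(3*pi*θ/4)/(3*pi) - 64*θ*cos(3*pi*θ/4)/(9*pi**2) + 256*sin(3*pi*θ/4)/(27*pi**3); evaluating from 0 to 4: ∫_{0}^{4} (-2*θ**2) cos(3*pi*θ/4) dθ = (256/(9*pi**2)) - (0) = 256/(9*pi**2).
Hence a_3 = (1/2)·(256/(9*pi**2)) = 128/(9*pi**2).

128/(9*pi**2)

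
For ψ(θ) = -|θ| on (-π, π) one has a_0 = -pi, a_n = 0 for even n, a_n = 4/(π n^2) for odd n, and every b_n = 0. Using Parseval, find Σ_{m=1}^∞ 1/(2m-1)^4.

pi**4/96

Parseval: a_0^2/2 + Σ a_n^2 = (1/π) ∫_{-π}^{π} ψ(θ)^2 dθ = 2*pi**2/3.
Subtract a_0^2/2 = pi**2/2: Σ a_n^2 = pi**2/6.
Only odd n contribute, with a_n^2 = 16/(π^2 n^4), so Σ_{m≥1} 1/(2m-1)^4 = π^2·(pi**2/6)/16 = pi**4/96.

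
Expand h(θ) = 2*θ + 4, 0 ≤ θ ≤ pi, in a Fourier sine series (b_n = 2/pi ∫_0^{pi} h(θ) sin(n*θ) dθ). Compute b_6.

b_6 = 2/pi ∫_0^{pi} (2*θ + 4) sin(6*θ) dθ.
Integrating by parts (boundary term plus one more integral), an antiderivative of (2*θ + 4) sin(6*θ) is -θ*cos(6*θ)/3 + sin(6*θ)/18 - 2*cos(6*θ)/3; evaluating from 0 to pi: ∫_{0}^{pi} (2*θ + 4) sin(6*θ) dθ = (-pi/3 - 2/3) - (-2/3) = -pi/3.
Hence b_6 = (2/pi)·(-pi/3) = -2/3.

-2/3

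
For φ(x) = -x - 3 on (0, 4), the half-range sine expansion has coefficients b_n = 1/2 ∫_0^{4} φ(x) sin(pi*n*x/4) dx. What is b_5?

b_5 = 1/2 ∫_0^{4} (-x - 3) sin(5*pi*x/4) dx.
Integrating by parts (boundary term plus one more integral), an antiderivative of (-x - 3) sin(5*pi*x/4) is 4*x*cos(5*pi*x/4)/(5*pi) - 16*sin(5*pi*x/4)/(25*pi**2) + 12*cos(5*pi*x/4)/(5*pi); evaluating from 0 to 4: ∫_{0}^{4} (-x - 3) sin(5*pi*x/4) dx = (-28/(5*pi)) - (12/(5*pi)) = -8/pi.
Hence b_5 = (1/2)·(-8/pi) = -4/pi.

-4/pi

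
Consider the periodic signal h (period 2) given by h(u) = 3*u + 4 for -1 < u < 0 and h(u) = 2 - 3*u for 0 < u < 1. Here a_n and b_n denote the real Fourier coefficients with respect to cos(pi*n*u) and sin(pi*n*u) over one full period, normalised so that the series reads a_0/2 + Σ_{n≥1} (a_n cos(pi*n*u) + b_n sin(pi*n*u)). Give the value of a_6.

a_6 = ∫_{-1}^{1} h(u) cos(6*pi*u) du.
Split the integral at the breakpoints.
Integrating by parts (boundary term plus one more integral), an antiderivative of (3*u + 4) cos(6*pi*u) is u*sin(6*pi*u)/(2*pi) + 2*sin(6*pi*u)/(3*pi) + cos(6*pi*u)/(12*pi**2); evaluating from -1 to 0: ∫_{-1}^{0} (3*u + 4) cos(6*pi*u) du = (1/(12*pi**2)) - (1/(12*pi**2)) = 0.
Integrating by parts (boundary term plus one more integral), an antiderivative of (2 - 3*u) cos(6*pi*u) is -u*sin(6*pi*u)/(2*pi) + sin(6*pi*u)/(3*pi) - cos(6*pi*u)/(12*pi**2); evaluating from 0 to 1: ∫_{0}^{1} (2 - 3*u) cos(6*pi*u) du = (-1/(12*pi**2)) - (-1/(12*pi**2)) = 0.
Summing the pieces gives a_6 = 0.

0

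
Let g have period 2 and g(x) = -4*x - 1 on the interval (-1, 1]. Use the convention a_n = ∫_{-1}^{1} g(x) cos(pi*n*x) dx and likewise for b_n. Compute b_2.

4/pi

b_2 = ∫_{-1}^{1} g(x) sin(2*pi*x) dx.
Integrating by parts (boundary term plus one more integral), an antiderivative of (-4*x - 1) sin(2*pi*x) is 2*x*cos(2*pi*x)/pi - sin(2*pi*x)/pi**2 + cos(2*pi*x)/(2*pi); evaluating from -1 to 1: ∫_{-1}^{1} (-4*x - 1) sin(2*pi*x) dx = (5/(2*pi)) - (-3/(2*pi)) = 4/pi.
Hence b_2 = 4/pi.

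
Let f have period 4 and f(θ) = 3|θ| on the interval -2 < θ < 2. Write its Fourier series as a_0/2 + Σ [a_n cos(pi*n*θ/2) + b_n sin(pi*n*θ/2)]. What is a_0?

a_0 = 1/2 ∫_{-2}^{2} f(θ) dθ = 1/2 · (12) = 6.

6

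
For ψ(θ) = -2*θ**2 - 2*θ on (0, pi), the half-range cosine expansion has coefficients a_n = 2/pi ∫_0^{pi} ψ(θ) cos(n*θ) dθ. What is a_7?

a_7 = 2/pi ∫_0^{pi} (-2*θ**2 - 2*θ) cos(7*θ) dθ.
Integrating by parts twice (tabular method), an antiderivative of (-2*θ**2 - 2*θ) cos(7*θ) is -2*θ**2*sin(7*θ)/7 - 2*θ*sin(7*θ)/7 - 4*θ*cos(7*θ)/49 + 4*sin(7*θ)/343 - 2*cos(7*θ)/49; evaluating from 0 to pi: ∫_{0}^{pi} (-2*θ**2 - 2*θ) cos(7*θ) dθ = (2/49 + 4*pi/49) - (-2/49) = 4/49 + 4*pi/49.
Hence a_7 = (2/pi)·(4/49 + 4*pi/49) = 8*(1 + pi)/(49*pi).

8*(1 + pi)/(49*pi)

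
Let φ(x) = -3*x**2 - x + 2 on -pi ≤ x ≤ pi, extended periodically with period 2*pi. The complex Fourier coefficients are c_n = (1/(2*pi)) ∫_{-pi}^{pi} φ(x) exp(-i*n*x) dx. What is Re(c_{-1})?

6

Since φ is real-valued, Re(c_{-1}) = (1/(2*pi)) ∫_{-pi}^{pi} φ(x) cos(-x) dx = a_{1}/2.
Integrating by parts twice (tabular method), an antiderivative of (-3*x**2 - x + 2) cos(-x) is -3*x**2*sin(x) - x*sin(x) - 6*x*cos(x) + 8*sin(x) - cos(x); evaluating from -pi to pi: ∫_{-pi}^{pi} (-3*x**2 - x + 2) cos(-x) dx = (1 + 6*pi) - (1 - 6*pi) = 12*pi.
Hence Re(c_{-1}) = (1/(2*pi))·(12*pi) = 6.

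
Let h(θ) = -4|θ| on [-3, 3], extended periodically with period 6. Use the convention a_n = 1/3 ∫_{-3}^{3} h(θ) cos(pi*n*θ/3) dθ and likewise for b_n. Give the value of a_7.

a_7 = 1/3 ∫_{-3}^{3} h(θ) cos(7*pi*θ/3) dθ.
h is even and cos(7*pi*θ/3) is even, so the integrand is even and a_7 = 2/3 ∫_0^{3} h(θ) cos(7*pi*θ/3) dθ.
Integrating by parts (boundary term plus one more integral), an antiderivative of (-4*θ) cos(7*pi*θ/3) is -12*θ*sin(7*pi*θ/3)/(7*pi) - 36*cos(7*pi*θ/3)/(49*pi**2); evaluating from 0 to 3: ∫_{0}^{3} (-4*θ) cos(7*pi*θ/3) dθ = (36/(49*pi**2)) - (-36/(49*pi**2)) = 72/(49*pi**2).
Hence a_7 = (2/3)·(72/(49*pi**2)) = 48/(49*pi**2).

48/(49*pi**2)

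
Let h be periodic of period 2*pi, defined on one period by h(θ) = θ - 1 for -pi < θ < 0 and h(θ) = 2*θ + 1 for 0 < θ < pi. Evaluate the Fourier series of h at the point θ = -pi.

At θ = -pi the one-sided limits are h(-pi^-) = 1 + 2*pi and h(-pi^+) = -pi - 1.
By Dirichlet's theorem the series converges to their average, [(1 + 2*pi) + (-pi - 1)]/2 = pi/2.

pi/2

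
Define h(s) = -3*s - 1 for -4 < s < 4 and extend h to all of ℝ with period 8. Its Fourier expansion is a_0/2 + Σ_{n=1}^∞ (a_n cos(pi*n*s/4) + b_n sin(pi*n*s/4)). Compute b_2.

b_2 = 1/4 ∫_{-4}^{4} h(s) sin(pi*s/2) ds.
Integrating by parts (boundary term plus one more integral), an antiderivative of (-3*s - 1) sin(pi*s/2) is 6*s*cos(pi*s/2)/pi - 12*sin(pi*s/2)/pi**2 + 2*cos(pi*s/2)/pi; evaluating from -4 to 4: ∫_{-4}^{4} (-3*s - 1) sin(pi*s/2) ds = (26/pi) - (-22/pi) = 48/pi.
Hence b_2 = (1/4)·(48/pi) = 12/pi.

12/pi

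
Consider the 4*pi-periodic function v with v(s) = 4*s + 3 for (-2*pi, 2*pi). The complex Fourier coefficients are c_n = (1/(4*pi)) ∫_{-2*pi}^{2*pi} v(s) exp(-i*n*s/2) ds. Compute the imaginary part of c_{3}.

Since v is real-valued, Im(c_{3}) = -(1/(4*pi)) ∫_{-2*pi}^{2*pi} v(s) sin(3*s/2) ds = -b_{3}/2.
Integrating by parts (boundary term plus one more integral), an antiderivative of (4*s + 3) sin(3*s/2) is -8*s*cos(3*s/2)/3 + 16*sin(3*s/2)/9 - 2*cos(3*s/2); evaluating from -2*pi to 2*pi: ∫_{-2*pi}^{2*pi} (4*s + 3) sin(3*s/2) ds = (2 + 16*pi/3) - (2 - 16*pi/3) = 32*pi/3.
Hence Im(c_{3}) = (-1/(4*pi))·(32*pi/3) = -8/3.

-8/3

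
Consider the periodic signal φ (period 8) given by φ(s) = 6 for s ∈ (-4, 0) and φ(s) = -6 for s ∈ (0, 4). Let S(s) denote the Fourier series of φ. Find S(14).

s = 14 differs from s = -2 by 2 full period(s), and the series is 8-periodic.
φ is continuous at s = -2 with value 6, so the series converges to 6 there.

6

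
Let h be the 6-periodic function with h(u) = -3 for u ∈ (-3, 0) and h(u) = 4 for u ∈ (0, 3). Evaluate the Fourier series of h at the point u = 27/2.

u = 27/2 differs from u = 3/2 by 2 full period(s), and the series is 6-periodic.
h is continuous at u = 3/2 with value 4, so the series converges to 4 there.

4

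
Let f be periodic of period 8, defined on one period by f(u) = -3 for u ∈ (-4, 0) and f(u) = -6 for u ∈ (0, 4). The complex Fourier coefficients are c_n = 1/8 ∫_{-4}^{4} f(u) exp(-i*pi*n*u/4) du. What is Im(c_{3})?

1/pi

Since f is real-valued, Im(c_{3}) = -1/8 ∫_{-4}^{4} f(u) sin(3*pi*u/4) du = -b_{3}/2.
Split the integral at the breakpoints.
Directly, an antiderivative of (-3) sin(3*pi*u/4) is 4*cos(3*pi*u/4)/pi; evaluating from -4 to 0: ∫_{-4}^{0} (-3) sin(3*pi*u/4) du = (4/pi) - (-4/pi) = 8/pi.
Directly, an antiderivative of (-6) sin(3*pi*u/4) is 8*cos(3*pi*u/4)/pi; evaluating from 0 to 4: ∫_{0}^{4} (-6) sin(3*pi*u/4) du = (-8/pi) - (8/pi) = -16/pi.
So ∫_{-4}^{4} f(u) sin(3*pi*u/4) du = -8/pi.
Hence Im(c_{3}) = (-1/8)·(-8/pi) = 1/pi.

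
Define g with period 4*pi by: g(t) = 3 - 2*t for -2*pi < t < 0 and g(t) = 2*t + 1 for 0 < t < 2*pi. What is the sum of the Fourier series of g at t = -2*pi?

2 + 4*pi

At t = -2*pi the one-sided limits are g(-2*pi^-) = 1 + 4*pi and g(-2*pi^+) = 3 + 4*pi.
By Dirichlet's theorem the series converges to their average, [(1 + 4*pi) + (3 + 4*pi)]/2 = 2 + 4*pi.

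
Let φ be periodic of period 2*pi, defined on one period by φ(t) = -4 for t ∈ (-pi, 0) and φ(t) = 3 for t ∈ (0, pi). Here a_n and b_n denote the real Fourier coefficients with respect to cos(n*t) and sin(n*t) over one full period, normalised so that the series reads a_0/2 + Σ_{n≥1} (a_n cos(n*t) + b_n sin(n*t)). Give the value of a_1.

a_1 = 1/pi ∫_{-pi}^{pi} φ(t) cos(t) dt.
Split the integral at the breakpoints.
Directly, an antiderivative of (-4) cos(t) is -4*sin(t); evaluating from -pi to 0: ∫_{-pi}^{0} (-4) cos(t) dt = (0) - (0) = 0.
Directly, an antiderivative of (3) cos(t) is 3*sin(t); evaluating from 0 to pi: ∫_{0}^{pi} (3) cos(t) dt = (0) - (0) = 0.
Summing the pieces and multiplying by (1/pi) gives a_1 = 0.

0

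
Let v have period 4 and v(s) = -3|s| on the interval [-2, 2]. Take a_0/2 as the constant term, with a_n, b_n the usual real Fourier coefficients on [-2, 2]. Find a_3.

a_3 = 1/2 ∫_{-2}^{2} v(s) cos(3*pi*s/2) ds.
v is even and cos(3*pi*s/2) is even, so the integrand is even and a_3 = ∫_0^{2} v(s) cos(3*pi*s/2) ds.
Integrating by parts (boundary term plus one more integral), an antiderivative of (-3*s) cos(3*pi*s/2) is -2*s*sin(3*pi*s/2)/pi - 4*cos(3*pi*s/2)/(3*pi**2); evaluating from 0 to 2: ∫_{0}^{2} (-3*s) cos(3*pi*s/2) ds = (4/(3*pi**2)) - (-4/(3*pi**2)) = 8/(3*pi**2).
Hence a_3 = 8/(3*pi**2).

8/(3*pi**2)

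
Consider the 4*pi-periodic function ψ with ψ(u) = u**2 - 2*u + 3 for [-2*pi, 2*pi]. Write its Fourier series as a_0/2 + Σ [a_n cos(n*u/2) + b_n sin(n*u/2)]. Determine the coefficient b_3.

-8/3

b_3 = (1/(2*pi)) ∫_{-2*pi}^{2*pi} ψ(u) sin(3*u/2) du.
Integrating by parts twice (tabular method), an antiderivative of (u**2 - 2*u + 3) sin(3*u/2) is -2*u**2*cos(3*u/2)/3 + 8*u*sin(3*u/2)/9 + 4*u*cos(3*u/2)/3 - 8*sin(3*u/2)/9 - 38*cos(3*u/2)/27; evaluating from -2*pi to 2*pi: ∫_{-2*pi}^{2*pi} (u**2 - 2*u + 3) sin(3*u/2) du = (-8*pi/3 + 38/27 + 8*pi**2/3) - (38/27 + 8*pi/3 + 8*pi**2/3) = -16*pi/3.
Hence b_3 = (1/(2*pi))·(-16*pi/3) = -8/3.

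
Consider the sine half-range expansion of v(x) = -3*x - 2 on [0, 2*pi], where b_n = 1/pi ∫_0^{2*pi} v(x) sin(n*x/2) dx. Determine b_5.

b_5 = 1/pi ∫_0^{2*pi} (-3*x - 2) sin(5*x/2) dx.
Integrating by parts (boundary term plus one more integral), an antiderivative of (-3*x - 2) sin(5*x/2) is 6*x*cos(5*x/2)/5 - 12*sin(5*x/2)/25 + 4*cos(5*x/2)/5; evaluating from 0 to 2*pi: ∫_{0}^{2*pi} (-3*x - 2) sin(5*x/2) dx = (-12*pi/5 - 4/5) - (4/5) = -12*pi/5 - 8/5.
Hence b_5 = (1/pi)·(-12*pi/5 - 8/5) = 4*(-3*pi - 2)/(5*pi).

4*(-3*pi - 2)/(5*pi)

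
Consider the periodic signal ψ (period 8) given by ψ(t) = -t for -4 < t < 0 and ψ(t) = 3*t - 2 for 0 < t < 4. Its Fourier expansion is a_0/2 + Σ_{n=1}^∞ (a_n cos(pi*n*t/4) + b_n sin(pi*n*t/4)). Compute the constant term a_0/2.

a_0 = 1/4 ∫_{-4}^{4} ψ(t) dt = 1/4 · (24) = 6.
So the constant term a_0/2 = 3.

3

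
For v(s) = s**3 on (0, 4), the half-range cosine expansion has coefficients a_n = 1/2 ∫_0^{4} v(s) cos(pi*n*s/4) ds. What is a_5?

a_5 = 1/2 ∫_0^{4} (s**3) cos(5*pi*s/4) ds.
Integrating by parts three times (tabular method), an antiderivative of (s**3) cos(5*pi*s/4) is 4*s**3*sin(5*pi*s/4)/(5*pi) + 48*s**2*cos(5*pi*s/4)/(25*pi**2) - 384*s*sin(5*pi*s/4)/(125*pi**3) - 1536*cos(5*pi*s/4)/(625*pi**4); evaluating from 0 to 4: ∫_{0}^{4} (s**3) cos(5*pi*s/4) ds = (768*(2 - 25*pi**2)/(625*pi**4)) - (-1536/(625*pi**4)) = 768*(4 - 25*pi**2)/(625*pi**4).
Hence a_5 = (1/2)·(768*(4 - 25*pi**2)/(625*pi**4)) = 384*(4 - 25*pi**2)/(625*pi**4).

384*(4 - 25*pi**2)/(625*pi**4)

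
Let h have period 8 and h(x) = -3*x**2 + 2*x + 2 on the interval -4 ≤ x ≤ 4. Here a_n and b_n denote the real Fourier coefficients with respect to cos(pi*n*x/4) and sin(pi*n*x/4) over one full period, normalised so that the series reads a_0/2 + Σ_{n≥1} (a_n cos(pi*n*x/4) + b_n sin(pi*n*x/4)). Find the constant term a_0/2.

-14

a_0 = 1/4 ∫_{-4}^{4} h(x) dx = 1/4 · (-112) = -28.
So the constant term a_0/2 = -14.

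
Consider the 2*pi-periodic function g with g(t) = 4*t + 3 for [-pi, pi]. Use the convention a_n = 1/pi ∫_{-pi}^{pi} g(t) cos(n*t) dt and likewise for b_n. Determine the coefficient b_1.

8

b_1 = 1/pi ∫_{-pi}^{pi} g(t) sin(t) dt.
Integrating by parts (boundary term plus one more integral), an antiderivative of (4*t + 3) sin(t) is -4*t*cos(t) + 4*sin(t) - 3*cos(t); evaluating from -pi to pi: ∫_{-pi}^{pi} (4*t + 3) sin(t) dt = (3 + 4*pi) - (3 - 4*pi) = 8*pi.
Hence b_1 = (1/pi)·(8*pi) = 8.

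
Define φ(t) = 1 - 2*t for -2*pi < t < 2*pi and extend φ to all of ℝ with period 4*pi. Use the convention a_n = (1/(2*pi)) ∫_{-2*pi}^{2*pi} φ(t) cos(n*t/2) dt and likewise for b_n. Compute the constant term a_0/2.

a_0 = (1/(2*pi)) ∫_{-2*pi}^{2*pi} φ(t) dt = (1/(2*pi)) · (4*pi) = 2.
So the constant term a_0/2 = 1.

1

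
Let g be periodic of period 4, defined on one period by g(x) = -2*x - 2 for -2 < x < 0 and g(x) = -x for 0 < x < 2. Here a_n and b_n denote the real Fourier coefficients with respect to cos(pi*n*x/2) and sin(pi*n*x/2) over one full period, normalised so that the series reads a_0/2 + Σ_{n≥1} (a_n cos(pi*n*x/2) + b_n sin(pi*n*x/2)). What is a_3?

a_3 = 1/2 ∫_{-2}^{2} g(x) cos(3*pi*x/2) dx.
Split the integral at the breakpoints.
Integrating by parts (boundary term plus one more integral), an antiderivative of (-2*x - 2) cos(3*pi*x/2) is -4*x*sin(3*pi*x/2)/(3*pi) - 4*sin(3*pi*x/2)/(3*pi) - 8*cos(3*pi*x/2)/(9*pi**2); evaluating from -2 to 0: ∫_{-2}^{0} (-2*x - 2) cos(3*pi*x/2) dx = (-8/(9*pi**2)) - (8/(9*pi**2)) = -16/(9*pi**2).
Integrating by parts (boundary term plus one more integral), an antiderivative of (-x) cos(3*pi*x/2) is -2*x*sin(3*pi*x/2)/(3*pi) - 4*cos(3*pi*x/2)/(9*pi**2); evaluating from 0 to 2: ∫_{0}^{2} (-x) cos(3*pi*x/2) dx = (4/(9*pi**2)) - (-4/(9*pi**2)) = 8/(9*pi**2).
Summing the pieces and multiplying by (1/2) gives a_3 = -4/(9*pi**2).

-4/(9*pi**2)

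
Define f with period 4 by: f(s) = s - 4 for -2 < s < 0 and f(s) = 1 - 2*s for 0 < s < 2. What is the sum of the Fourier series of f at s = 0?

At s = 0 the one-sided limits are f(0^-) = -4 and f(0^+) = 1.
By Dirichlet's theorem the series converges to their average, [(-4) + (1)]/2 = -3/2.

-3/2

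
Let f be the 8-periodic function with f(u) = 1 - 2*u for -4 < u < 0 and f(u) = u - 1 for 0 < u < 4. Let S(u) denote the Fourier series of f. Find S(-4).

6

u = -4 differs from u = 4 by -1 full period(s), and the series is 8-periodic.
At u = 4 the one-sided limits are f(4^-) = 3 and f(4^+) = 9.
By Dirichlet's theorem the series converges to their average, [(3) + (9)]/2 = 6.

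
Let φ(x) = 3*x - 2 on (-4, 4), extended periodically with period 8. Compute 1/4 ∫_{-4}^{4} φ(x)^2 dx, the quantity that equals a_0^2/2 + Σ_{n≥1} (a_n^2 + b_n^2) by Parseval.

1/4 ∫_{-4}^{4} φ(x)^2 dx = 1/4 · (416) = 104.

104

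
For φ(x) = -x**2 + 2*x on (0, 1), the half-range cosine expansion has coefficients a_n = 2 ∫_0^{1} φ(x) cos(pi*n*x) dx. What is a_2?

a_2 = 2 ∫_0^{1} (-x**2 + 2*x) cos(2*pi*x) dx.
Integrating by parts twice (tabular method), an antiderivative of (-x**2 + 2*x) cos(2*pi*x) is -x**2*sin(2*pi*x)/(2*pi) + x*sin(2*pi*x)/pi - x*cos(2*pi*x)/(2*pi**2) + sin(2*pi*x)/(4*pi**3) + cos(2*pi*x)/(2*pi**2); evaluating from 0 to 1: ∫_{0}^{1} (-x**2 + 2*x) cos(2*pi*x) dx = (0) - (1/(2*pi**2)) = -1/(2*pi**2).
Hence a_2 = 2·(-1/(2*pi**2)) = -1/pi**2.

-1/pi**2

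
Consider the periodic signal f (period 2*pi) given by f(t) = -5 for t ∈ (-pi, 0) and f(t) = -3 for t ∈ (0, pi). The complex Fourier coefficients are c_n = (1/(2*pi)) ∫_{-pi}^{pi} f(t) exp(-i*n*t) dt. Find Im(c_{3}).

-2/(3*pi)

Since f is real-valued, Im(c_{3}) = -(1/(2*pi)) ∫_{-pi}^{pi} f(t) sin(3*t) dt = -b_{3}/2.
Split the integral at the breakpoints.
Directly, an antiderivative of (-5) sin(3*t) is 5*cos(3*t)/3; evaluating from -pi to 0: ∫_{-pi}^{0} (-5) sin(3*t) dt = (5/3) - (-5/3) = 10/3.
Directly, an antiderivative of (-3) sin(3*t) is cos(3*t); evaluating from 0 to pi: ∫_{0}^{pi} (-3) sin(3*t) dt = (-1) - (1) = -2.
So ∫_{-pi}^{pi} f(t) sin(3*t) dt = 4/3.
Hence Im(c_{3}) = (-1/(2*pi))·(4/3) = -2/(3*pi).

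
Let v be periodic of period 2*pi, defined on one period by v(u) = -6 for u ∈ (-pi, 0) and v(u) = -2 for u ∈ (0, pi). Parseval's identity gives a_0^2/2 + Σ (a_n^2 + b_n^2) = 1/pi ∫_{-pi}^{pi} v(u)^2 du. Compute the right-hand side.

1/pi ∫_{-pi}^{pi} v(u)^2 du = 1/pi · (40*pi) = 40.

40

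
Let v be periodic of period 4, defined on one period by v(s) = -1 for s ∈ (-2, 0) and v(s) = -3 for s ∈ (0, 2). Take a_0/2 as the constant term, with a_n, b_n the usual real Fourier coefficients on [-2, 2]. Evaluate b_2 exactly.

b_2 = 1/2 ∫_{-2}^{2} v(s) sin(pi*s) ds.
Split the integral at the breakpoints.
Directly, an antiderivative of (-1) sin(pi*s) is cos(pi*s)/pi; evaluating from -2 to 0: ∫_{-2}^{0} (-1) sin(pi*s) ds = (1/pi) - (1/pi) = 0.
Directly, an antiderivative of (-3) sin(pi*s) is 3*cos(pi*s)/pi; evaluating from 0 to 2: ∫_{0}^{2} (-3) sin(pi*s) ds = (3/pi) - (3/pi) = 0.
Summing the pieces and multiplying by (1/2) gives b_2 = 0.

0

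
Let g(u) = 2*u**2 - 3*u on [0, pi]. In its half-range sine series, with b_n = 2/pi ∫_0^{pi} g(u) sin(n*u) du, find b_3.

b_3 = 2/pi ∫_0^{pi} (2*u**2 - 3*u) sin(3*u) du.
Integrating by parts twice (tabular method), an antiderivative of (2*u**2 - 3*u) sin(3*u) is -2*u**2*cos(3*u)/3 + 4*u*sin(3*u)/9 + u*cos(3*u) - sin(3*u)/3 + 4*cos(3*u)/27; evaluating from 0 to pi: ∫_{0}^{pi} (2*u**2 - 3*u) sin(3*u) du = (-pi - 4/27 + 2*pi**2/3) - (4/27) = -pi - 8/27 + 2*pi**2/3.
Hence b_3 = (2/pi)·(-pi - 8/27 + 2*pi**2/3) = -2 - 16/(27*pi) + 4*pi/3.

-2 - 16/(27*pi) + 4*pi/3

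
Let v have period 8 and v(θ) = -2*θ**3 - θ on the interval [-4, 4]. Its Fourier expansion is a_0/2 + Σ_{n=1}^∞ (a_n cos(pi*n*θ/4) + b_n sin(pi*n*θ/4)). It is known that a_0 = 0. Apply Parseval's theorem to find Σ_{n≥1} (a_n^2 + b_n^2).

Parseval: a_0^2/2 + Σ_{n≥1} (a_n^2+b_n^2) = 1/4 ∫_{-4}^{4} v(θ)^2 dθ = 535648/105.
Subtract a_0^2/2 = 0: Σ (a_n^2+b_n^2) = 535648/105.

535648/105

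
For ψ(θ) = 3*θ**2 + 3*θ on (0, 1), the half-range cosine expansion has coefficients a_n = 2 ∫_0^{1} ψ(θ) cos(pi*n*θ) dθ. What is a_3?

a_3 = 2 ∫_0^{1} (3*θ**2 + 3*θ) cos(3*pi*θ) dθ.
Integrating by parts twice (tabular method), an antiderivative of (3*θ**2 + 3*θ) cos(3*pi*θ) is θ**2*sin(3*pi*θ)/pi + θ*sin(3*pi*θ)/pi + 2*θ*cos(3*pi*θ)/(3*pi**2) - 2*sin(3*pi*θ)/(9*pi**3) + cos(3*pi*θ)/(3*pi**2); evaluating from 0 to 1: ∫_{0}^{1} (3*θ**2 + 3*θ) cos(3*pi*θ) dθ = (-1/pi**2) - (1/(3*pi**2)) = -4/(3*pi**2).
Hence a_3 = 2·(-4/(3*pi**2)) = -8/(3*pi**2).

-8/(3*pi**2)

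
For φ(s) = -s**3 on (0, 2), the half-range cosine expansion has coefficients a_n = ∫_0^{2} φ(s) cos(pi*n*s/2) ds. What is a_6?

a_6 = ∫_0^{2} (-s**3) cos(3*pi*s) ds.
Integrating by parts three times (tabular method), an antiderivative of (-s**3) cos(3*pi*s) is -s**3*sin(3*pi*s)/(3*pi) - s**2*cos(3*pi*s)/(3*pi**2) + 2*s*sin(3*pi*s)/(9*pi**3) + 2*cos(3*pi*s)/(27*pi**4); evaluating from 0 to 2: ∫_{0}^{2} (-s**3) cos(3*pi*s) ds = (2*(1 - 18*pi**2)/(27*pi**4)) - (2/(27*pi**4)) = -4/(3*pi**2).
Hence a_6 = -4/(3*pi**2).

-4/(3*pi**2)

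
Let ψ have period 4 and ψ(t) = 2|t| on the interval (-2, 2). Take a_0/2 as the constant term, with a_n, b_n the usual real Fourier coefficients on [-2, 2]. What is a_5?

-16/(25*pi**2)

a_5 = 1/2 ∫_{-2}^{2} ψ(t) cos(5*pi*t/2) dt.
ψ is even and cos(5*pi*t/2) is even, so the integrand is even and a_5 = ∫_0^{2} ψ(t) cos(5*pi*t/2) dt.
Integrating by parts (boundary term plus one more integral), an antiderivative of (2*t) cos(5*pi*t/2) is 4*t*sin(5*pi*t/2)/(5*pi) + 8*cos(5*pi*t/2)/(25*pi**2); evaluating from 0 to 2: ∫_{0}^{2} (2*t) cos(5*pi*t/2) dt = (-8/(25*pi**2)) - (8/(25*pi**2)) = -16/(25*pi**2).
Hence a_5 = -16/(25*pi**2).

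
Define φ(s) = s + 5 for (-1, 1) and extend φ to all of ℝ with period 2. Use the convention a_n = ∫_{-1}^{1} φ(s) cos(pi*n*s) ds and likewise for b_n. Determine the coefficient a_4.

a_4 = ∫_{-1}^{1} φ(s) cos(4*pi*s) ds.
Integrating by parts (boundary term plus one more integral), an antiderivative of (s + 5) cos(4*pi*s) is s*sin(4*pi*s)/(4*pi) + 5*sin(4*pi*s)/(4*pi) + cos(4*pi*s)/(16*pi**2); evaluating from -1 to 1: ∫_{-1}^{1} (s + 5) cos(4*pi*s) ds = (1/(16*pi**2)) - (1/(16*pi**2)) = 0.
Hence a_4 = 0.

0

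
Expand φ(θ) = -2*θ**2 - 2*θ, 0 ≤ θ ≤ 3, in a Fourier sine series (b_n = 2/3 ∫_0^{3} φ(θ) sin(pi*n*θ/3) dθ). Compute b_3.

b_3 = 2/3 ∫_0^{3} (-2*θ**2 - 2*θ) sin(pi*θ) dθ.
Integrating by parts twice (tabular method), an antiderivative of (-2*θ**2 - 2*θ) sin(pi*θ) is 2*θ**2*cos(pi*θ)/pi - 4*θ*sin(pi*θ)/pi**2 + 2*θ*cos(pi*θ)/pi - 2*sin(pi*θ)/pi**2 - 4*cos(pi*θ)/pi**3; evaluating from 0 to 3: ∫_{0}^{3} (-2*θ**2 - 2*θ) sin(pi*θ) dθ = (-24/pi + 4/pi**3) - (-4/pi**3) = -24/pi + 8/pi**3.
Hence b_3 = (2/3)·(-24/pi + 8/pi**3) = -16/pi + 16/(3*pi**3).

-16/pi + 16/(3*pi**3)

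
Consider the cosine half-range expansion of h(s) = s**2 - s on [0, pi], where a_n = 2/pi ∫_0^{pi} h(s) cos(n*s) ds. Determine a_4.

a_4 = 2/pi ∫_0^{pi} (s**2 - s) cos(4*s) ds.
Integrating by parts twice (tabular method), an antiderivative of (s**2 - s) cos(4*s) is s**2*sin(4*s)/4 - s*sin(4*s)/4 + s*cos(4*s)/8 - sin(4*s)/32 - cos(4*s)/16; evaluating from 0 to pi: ∫_{0}^{pi} (s**2 - s) cos(4*s) ds = (-1/16 + pi/8) - (-1/16) = pi/8.
Hence a_4 = (2/pi)·(pi/8) = 1/4.

1/4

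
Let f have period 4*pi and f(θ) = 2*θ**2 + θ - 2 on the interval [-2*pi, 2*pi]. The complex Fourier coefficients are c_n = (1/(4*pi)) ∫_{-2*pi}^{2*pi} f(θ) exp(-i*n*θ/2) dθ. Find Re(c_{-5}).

Since f is real-valued, Re(c_{-5}) = (1/(4*pi)) ∫_{-2*pi}^{2*pi} f(θ) cos(-5*θ/2) dθ = a_{5}/2.
Integrating by parts twice (tabular method), an antiderivative of (2*θ**2 + θ - 2) cos(-5*θ/2) is 4*θ**2*sin(5*θ/2)/5 + 2*θ*sin(5*θ/2)/5 + 16*θ*cos(5*θ/2)/25 - 132*sin(5*θ/2)/125 + 4*cos(5*θ/2)/25; evaluating from -2*pi to 2*pi: ∫_{-2*pi}^{2*pi} (2*θ**2 + θ - 2) cos(-5*θ/2) dθ = (-32*pi/25 - 4/25) - (-4/25 + 32*pi/25) = -64*pi/25.
Hence Re(c_{-5}) = (1/(4*pi))·(-64*pi/25) = -16/25.

-16/25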